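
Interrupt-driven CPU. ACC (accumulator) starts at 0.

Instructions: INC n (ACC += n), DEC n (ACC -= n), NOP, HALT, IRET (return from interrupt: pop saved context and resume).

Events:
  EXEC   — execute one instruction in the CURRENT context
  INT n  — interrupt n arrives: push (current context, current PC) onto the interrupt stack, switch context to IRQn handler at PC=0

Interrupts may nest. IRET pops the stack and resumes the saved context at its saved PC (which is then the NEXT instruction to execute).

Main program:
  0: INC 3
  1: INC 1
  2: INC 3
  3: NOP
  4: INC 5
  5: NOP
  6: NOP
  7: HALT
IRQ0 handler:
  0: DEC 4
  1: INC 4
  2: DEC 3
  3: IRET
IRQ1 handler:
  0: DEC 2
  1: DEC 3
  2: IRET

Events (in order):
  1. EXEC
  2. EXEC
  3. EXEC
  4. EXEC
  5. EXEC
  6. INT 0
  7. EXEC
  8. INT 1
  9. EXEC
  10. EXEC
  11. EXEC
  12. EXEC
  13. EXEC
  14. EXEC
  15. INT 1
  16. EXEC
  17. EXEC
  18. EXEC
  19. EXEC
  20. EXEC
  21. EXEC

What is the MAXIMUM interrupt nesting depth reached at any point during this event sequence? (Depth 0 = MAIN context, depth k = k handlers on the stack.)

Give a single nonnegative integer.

Event 1 (EXEC): [MAIN] PC=0: INC 3 -> ACC=3 [depth=0]
Event 2 (EXEC): [MAIN] PC=1: INC 1 -> ACC=4 [depth=0]
Event 3 (EXEC): [MAIN] PC=2: INC 3 -> ACC=7 [depth=0]
Event 4 (EXEC): [MAIN] PC=3: NOP [depth=0]
Event 5 (EXEC): [MAIN] PC=4: INC 5 -> ACC=12 [depth=0]
Event 6 (INT 0): INT 0 arrives: push (MAIN, PC=5), enter IRQ0 at PC=0 (depth now 1) [depth=1]
Event 7 (EXEC): [IRQ0] PC=0: DEC 4 -> ACC=8 [depth=1]
Event 8 (INT 1): INT 1 arrives: push (IRQ0, PC=1), enter IRQ1 at PC=0 (depth now 2) [depth=2]
Event 9 (EXEC): [IRQ1] PC=0: DEC 2 -> ACC=6 [depth=2]
Event 10 (EXEC): [IRQ1] PC=1: DEC 3 -> ACC=3 [depth=2]
Event 11 (EXEC): [IRQ1] PC=2: IRET -> resume IRQ0 at PC=1 (depth now 1) [depth=1]
Event 12 (EXEC): [IRQ0] PC=1: INC 4 -> ACC=7 [depth=1]
Event 13 (EXEC): [IRQ0] PC=2: DEC 3 -> ACC=4 [depth=1]
Event 14 (EXEC): [IRQ0] PC=3: IRET -> resume MAIN at PC=5 (depth now 0) [depth=0]
Event 15 (INT 1): INT 1 arrives: push (MAIN, PC=5), enter IRQ1 at PC=0 (depth now 1) [depth=1]
Event 16 (EXEC): [IRQ1] PC=0: DEC 2 -> ACC=2 [depth=1]
Event 17 (EXEC): [IRQ1] PC=1: DEC 3 -> ACC=-1 [depth=1]
Event 18 (EXEC): [IRQ1] PC=2: IRET -> resume MAIN at PC=5 (depth now 0) [depth=0]
Event 19 (EXEC): [MAIN] PC=5: NOP [depth=0]
Event 20 (EXEC): [MAIN] PC=6: NOP [depth=0]
Event 21 (EXEC): [MAIN] PC=7: HALT [depth=0]
Max depth observed: 2

Answer: 2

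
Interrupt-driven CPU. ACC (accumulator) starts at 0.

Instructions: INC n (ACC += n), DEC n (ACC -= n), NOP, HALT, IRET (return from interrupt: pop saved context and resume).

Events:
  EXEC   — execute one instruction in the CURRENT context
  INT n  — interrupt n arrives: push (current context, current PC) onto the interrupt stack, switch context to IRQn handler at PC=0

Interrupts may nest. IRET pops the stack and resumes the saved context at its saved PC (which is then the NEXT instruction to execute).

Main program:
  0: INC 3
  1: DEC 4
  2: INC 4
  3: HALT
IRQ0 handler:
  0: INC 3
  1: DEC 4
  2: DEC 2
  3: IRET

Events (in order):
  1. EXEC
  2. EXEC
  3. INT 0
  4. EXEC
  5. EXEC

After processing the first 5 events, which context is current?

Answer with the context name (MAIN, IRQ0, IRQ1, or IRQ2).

Event 1 (EXEC): [MAIN] PC=0: INC 3 -> ACC=3
Event 2 (EXEC): [MAIN] PC=1: DEC 4 -> ACC=-1
Event 3 (INT 0): INT 0 arrives: push (MAIN, PC=2), enter IRQ0 at PC=0 (depth now 1)
Event 4 (EXEC): [IRQ0] PC=0: INC 3 -> ACC=2
Event 5 (EXEC): [IRQ0] PC=1: DEC 4 -> ACC=-2

Answer: IRQ0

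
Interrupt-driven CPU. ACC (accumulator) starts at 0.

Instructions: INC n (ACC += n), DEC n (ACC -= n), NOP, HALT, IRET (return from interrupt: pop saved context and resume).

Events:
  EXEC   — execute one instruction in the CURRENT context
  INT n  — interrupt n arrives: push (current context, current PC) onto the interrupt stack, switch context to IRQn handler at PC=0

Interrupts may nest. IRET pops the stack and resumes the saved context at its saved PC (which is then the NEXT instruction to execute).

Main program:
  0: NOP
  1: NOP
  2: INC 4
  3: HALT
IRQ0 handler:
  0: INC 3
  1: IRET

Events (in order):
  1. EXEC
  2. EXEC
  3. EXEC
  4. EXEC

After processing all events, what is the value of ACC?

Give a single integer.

Answer: 4

Derivation:
Event 1 (EXEC): [MAIN] PC=0: NOP
Event 2 (EXEC): [MAIN] PC=1: NOP
Event 3 (EXEC): [MAIN] PC=2: INC 4 -> ACC=4
Event 4 (EXEC): [MAIN] PC=3: HALT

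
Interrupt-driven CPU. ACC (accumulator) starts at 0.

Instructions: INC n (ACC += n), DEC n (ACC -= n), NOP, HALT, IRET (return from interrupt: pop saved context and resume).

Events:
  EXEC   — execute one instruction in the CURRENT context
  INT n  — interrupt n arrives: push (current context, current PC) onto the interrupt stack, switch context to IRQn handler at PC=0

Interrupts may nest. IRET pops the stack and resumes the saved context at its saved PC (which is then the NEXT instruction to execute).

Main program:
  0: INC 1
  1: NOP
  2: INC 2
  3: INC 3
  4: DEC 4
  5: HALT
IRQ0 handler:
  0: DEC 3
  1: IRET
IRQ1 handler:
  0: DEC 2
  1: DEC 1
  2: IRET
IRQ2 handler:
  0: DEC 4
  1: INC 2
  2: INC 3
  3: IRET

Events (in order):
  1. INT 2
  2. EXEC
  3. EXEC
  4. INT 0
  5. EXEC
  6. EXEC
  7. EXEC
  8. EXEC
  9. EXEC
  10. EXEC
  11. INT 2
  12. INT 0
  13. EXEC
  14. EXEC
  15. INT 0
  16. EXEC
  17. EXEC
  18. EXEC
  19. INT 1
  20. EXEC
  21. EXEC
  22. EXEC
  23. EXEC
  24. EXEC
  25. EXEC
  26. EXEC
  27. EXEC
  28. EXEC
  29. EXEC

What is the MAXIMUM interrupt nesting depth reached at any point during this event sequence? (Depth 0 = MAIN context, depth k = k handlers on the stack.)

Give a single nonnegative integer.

Answer: 2

Derivation:
Event 1 (INT 2): INT 2 arrives: push (MAIN, PC=0), enter IRQ2 at PC=0 (depth now 1) [depth=1]
Event 2 (EXEC): [IRQ2] PC=0: DEC 4 -> ACC=-4 [depth=1]
Event 3 (EXEC): [IRQ2] PC=1: INC 2 -> ACC=-2 [depth=1]
Event 4 (INT 0): INT 0 arrives: push (IRQ2, PC=2), enter IRQ0 at PC=0 (depth now 2) [depth=2]
Event 5 (EXEC): [IRQ0] PC=0: DEC 3 -> ACC=-5 [depth=2]
Event 6 (EXEC): [IRQ0] PC=1: IRET -> resume IRQ2 at PC=2 (depth now 1) [depth=1]
Event 7 (EXEC): [IRQ2] PC=2: INC 3 -> ACC=-2 [depth=1]
Event 8 (EXEC): [IRQ2] PC=3: IRET -> resume MAIN at PC=0 (depth now 0) [depth=0]
Event 9 (EXEC): [MAIN] PC=0: INC 1 -> ACC=-1 [depth=0]
Event 10 (EXEC): [MAIN] PC=1: NOP [depth=0]
Event 11 (INT 2): INT 2 arrives: push (MAIN, PC=2), enter IRQ2 at PC=0 (depth now 1) [depth=1]
Event 12 (INT 0): INT 0 arrives: push (IRQ2, PC=0), enter IRQ0 at PC=0 (depth now 2) [depth=2]
Event 13 (EXEC): [IRQ0] PC=0: DEC 3 -> ACC=-4 [depth=2]
Event 14 (EXEC): [IRQ0] PC=1: IRET -> resume IRQ2 at PC=0 (depth now 1) [depth=1]
Event 15 (INT 0): INT 0 arrives: push (IRQ2, PC=0), enter IRQ0 at PC=0 (depth now 2) [depth=2]
Event 16 (EXEC): [IRQ0] PC=0: DEC 3 -> ACC=-7 [depth=2]
Event 17 (EXEC): [IRQ0] PC=1: IRET -> resume IRQ2 at PC=0 (depth now 1) [depth=1]
Event 18 (EXEC): [IRQ2] PC=0: DEC 4 -> ACC=-11 [depth=1]
Event 19 (INT 1): INT 1 arrives: push (IRQ2, PC=1), enter IRQ1 at PC=0 (depth now 2) [depth=2]
Event 20 (EXEC): [IRQ1] PC=0: DEC 2 -> ACC=-13 [depth=2]
Event 21 (EXEC): [IRQ1] PC=1: DEC 1 -> ACC=-14 [depth=2]
Event 22 (EXEC): [IRQ1] PC=2: IRET -> resume IRQ2 at PC=1 (depth now 1) [depth=1]
Event 23 (EXEC): [IRQ2] PC=1: INC 2 -> ACC=-12 [depth=1]
Event 24 (EXEC): [IRQ2] PC=2: INC 3 -> ACC=-9 [depth=1]
Event 25 (EXEC): [IRQ2] PC=3: IRET -> resume MAIN at PC=2 (depth now 0) [depth=0]
Event 26 (EXEC): [MAIN] PC=2: INC 2 -> ACC=-7 [depth=0]
Event 27 (EXEC): [MAIN] PC=3: INC 3 -> ACC=-4 [depth=0]
Event 28 (EXEC): [MAIN] PC=4: DEC 4 -> ACC=-8 [depth=0]
Event 29 (EXEC): [MAIN] PC=5: HALT [depth=0]
Max depth observed: 2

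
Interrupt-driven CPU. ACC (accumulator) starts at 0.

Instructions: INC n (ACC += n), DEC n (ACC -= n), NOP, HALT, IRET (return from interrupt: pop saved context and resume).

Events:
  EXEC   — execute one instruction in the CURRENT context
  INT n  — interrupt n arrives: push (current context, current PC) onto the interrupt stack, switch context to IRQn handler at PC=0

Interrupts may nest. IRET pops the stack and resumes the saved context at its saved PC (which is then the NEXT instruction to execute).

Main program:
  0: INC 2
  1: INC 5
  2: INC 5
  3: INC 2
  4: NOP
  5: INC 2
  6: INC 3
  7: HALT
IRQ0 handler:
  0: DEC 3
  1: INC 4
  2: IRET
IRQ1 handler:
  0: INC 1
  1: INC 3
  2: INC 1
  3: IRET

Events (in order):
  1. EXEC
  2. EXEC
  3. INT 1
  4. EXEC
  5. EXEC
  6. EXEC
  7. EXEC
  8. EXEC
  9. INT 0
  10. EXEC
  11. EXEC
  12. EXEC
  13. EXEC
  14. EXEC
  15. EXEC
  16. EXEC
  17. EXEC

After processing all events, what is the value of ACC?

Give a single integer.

Event 1 (EXEC): [MAIN] PC=0: INC 2 -> ACC=2
Event 2 (EXEC): [MAIN] PC=1: INC 5 -> ACC=7
Event 3 (INT 1): INT 1 arrives: push (MAIN, PC=2), enter IRQ1 at PC=0 (depth now 1)
Event 4 (EXEC): [IRQ1] PC=0: INC 1 -> ACC=8
Event 5 (EXEC): [IRQ1] PC=1: INC 3 -> ACC=11
Event 6 (EXEC): [IRQ1] PC=2: INC 1 -> ACC=12
Event 7 (EXEC): [IRQ1] PC=3: IRET -> resume MAIN at PC=2 (depth now 0)
Event 8 (EXEC): [MAIN] PC=2: INC 5 -> ACC=17
Event 9 (INT 0): INT 0 arrives: push (MAIN, PC=3), enter IRQ0 at PC=0 (depth now 1)
Event 10 (EXEC): [IRQ0] PC=0: DEC 3 -> ACC=14
Event 11 (EXEC): [IRQ0] PC=1: INC 4 -> ACC=18
Event 12 (EXEC): [IRQ0] PC=2: IRET -> resume MAIN at PC=3 (depth now 0)
Event 13 (EXEC): [MAIN] PC=3: INC 2 -> ACC=20
Event 14 (EXEC): [MAIN] PC=4: NOP
Event 15 (EXEC): [MAIN] PC=5: INC 2 -> ACC=22
Event 16 (EXEC): [MAIN] PC=6: INC 3 -> ACC=25
Event 17 (EXEC): [MAIN] PC=7: HALT

Answer: 25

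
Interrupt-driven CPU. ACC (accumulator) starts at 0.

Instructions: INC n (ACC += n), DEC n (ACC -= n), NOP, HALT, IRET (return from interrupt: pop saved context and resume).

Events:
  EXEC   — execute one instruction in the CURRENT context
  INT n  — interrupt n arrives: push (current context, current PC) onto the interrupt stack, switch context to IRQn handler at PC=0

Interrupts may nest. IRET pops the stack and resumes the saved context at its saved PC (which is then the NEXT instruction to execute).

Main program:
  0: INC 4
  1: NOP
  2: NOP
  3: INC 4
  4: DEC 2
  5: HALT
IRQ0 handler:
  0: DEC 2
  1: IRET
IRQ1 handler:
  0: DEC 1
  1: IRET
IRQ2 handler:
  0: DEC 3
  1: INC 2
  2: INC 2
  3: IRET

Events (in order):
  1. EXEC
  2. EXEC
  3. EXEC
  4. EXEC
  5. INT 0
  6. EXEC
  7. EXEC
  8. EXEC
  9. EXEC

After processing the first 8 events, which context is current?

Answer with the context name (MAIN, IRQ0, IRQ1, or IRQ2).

Answer: MAIN

Derivation:
Event 1 (EXEC): [MAIN] PC=0: INC 4 -> ACC=4
Event 2 (EXEC): [MAIN] PC=1: NOP
Event 3 (EXEC): [MAIN] PC=2: NOP
Event 4 (EXEC): [MAIN] PC=3: INC 4 -> ACC=8
Event 5 (INT 0): INT 0 arrives: push (MAIN, PC=4), enter IRQ0 at PC=0 (depth now 1)
Event 6 (EXEC): [IRQ0] PC=0: DEC 2 -> ACC=6
Event 7 (EXEC): [IRQ0] PC=1: IRET -> resume MAIN at PC=4 (depth now 0)
Event 8 (EXEC): [MAIN] PC=4: DEC 2 -> ACC=4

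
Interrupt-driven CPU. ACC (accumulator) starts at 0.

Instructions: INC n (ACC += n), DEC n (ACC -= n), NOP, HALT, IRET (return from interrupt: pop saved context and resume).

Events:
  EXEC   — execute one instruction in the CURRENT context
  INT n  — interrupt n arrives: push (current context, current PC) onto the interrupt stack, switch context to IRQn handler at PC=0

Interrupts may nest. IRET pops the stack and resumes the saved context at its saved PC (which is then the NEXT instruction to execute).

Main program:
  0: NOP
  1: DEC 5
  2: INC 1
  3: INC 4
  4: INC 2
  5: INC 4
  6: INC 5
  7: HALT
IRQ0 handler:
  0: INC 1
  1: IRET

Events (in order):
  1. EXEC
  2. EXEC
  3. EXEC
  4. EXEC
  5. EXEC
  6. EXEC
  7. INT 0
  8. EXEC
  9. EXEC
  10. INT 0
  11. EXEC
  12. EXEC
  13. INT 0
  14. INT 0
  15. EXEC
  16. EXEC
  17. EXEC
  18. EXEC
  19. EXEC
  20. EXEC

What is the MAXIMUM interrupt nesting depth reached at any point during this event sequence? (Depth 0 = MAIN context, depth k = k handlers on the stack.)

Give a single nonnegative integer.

Answer: 2

Derivation:
Event 1 (EXEC): [MAIN] PC=0: NOP [depth=0]
Event 2 (EXEC): [MAIN] PC=1: DEC 5 -> ACC=-5 [depth=0]
Event 3 (EXEC): [MAIN] PC=2: INC 1 -> ACC=-4 [depth=0]
Event 4 (EXEC): [MAIN] PC=3: INC 4 -> ACC=0 [depth=0]
Event 5 (EXEC): [MAIN] PC=4: INC 2 -> ACC=2 [depth=0]
Event 6 (EXEC): [MAIN] PC=5: INC 4 -> ACC=6 [depth=0]
Event 7 (INT 0): INT 0 arrives: push (MAIN, PC=6), enter IRQ0 at PC=0 (depth now 1) [depth=1]
Event 8 (EXEC): [IRQ0] PC=0: INC 1 -> ACC=7 [depth=1]
Event 9 (EXEC): [IRQ0] PC=1: IRET -> resume MAIN at PC=6 (depth now 0) [depth=0]
Event 10 (INT 0): INT 0 arrives: push (MAIN, PC=6), enter IRQ0 at PC=0 (depth now 1) [depth=1]
Event 11 (EXEC): [IRQ0] PC=0: INC 1 -> ACC=8 [depth=1]
Event 12 (EXEC): [IRQ0] PC=1: IRET -> resume MAIN at PC=6 (depth now 0) [depth=0]
Event 13 (INT 0): INT 0 arrives: push (MAIN, PC=6), enter IRQ0 at PC=0 (depth now 1) [depth=1]
Event 14 (INT 0): INT 0 arrives: push (IRQ0, PC=0), enter IRQ0 at PC=0 (depth now 2) [depth=2]
Event 15 (EXEC): [IRQ0] PC=0: INC 1 -> ACC=9 [depth=2]
Event 16 (EXEC): [IRQ0] PC=1: IRET -> resume IRQ0 at PC=0 (depth now 1) [depth=1]
Event 17 (EXEC): [IRQ0] PC=0: INC 1 -> ACC=10 [depth=1]
Event 18 (EXEC): [IRQ0] PC=1: IRET -> resume MAIN at PC=6 (depth now 0) [depth=0]
Event 19 (EXEC): [MAIN] PC=6: INC 5 -> ACC=15 [depth=0]
Event 20 (EXEC): [MAIN] PC=7: HALT [depth=0]
Max depth observed: 2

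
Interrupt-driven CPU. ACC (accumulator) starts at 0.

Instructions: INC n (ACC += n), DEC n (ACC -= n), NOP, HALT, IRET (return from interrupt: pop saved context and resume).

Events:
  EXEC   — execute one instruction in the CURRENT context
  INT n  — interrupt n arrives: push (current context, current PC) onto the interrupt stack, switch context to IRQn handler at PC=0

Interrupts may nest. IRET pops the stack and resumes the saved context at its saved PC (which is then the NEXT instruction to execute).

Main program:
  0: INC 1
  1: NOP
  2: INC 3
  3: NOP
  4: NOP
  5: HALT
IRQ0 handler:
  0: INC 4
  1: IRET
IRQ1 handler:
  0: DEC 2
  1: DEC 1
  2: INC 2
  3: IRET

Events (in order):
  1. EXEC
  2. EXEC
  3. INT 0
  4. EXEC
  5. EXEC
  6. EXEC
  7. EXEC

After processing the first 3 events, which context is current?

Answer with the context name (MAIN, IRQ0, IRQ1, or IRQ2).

Event 1 (EXEC): [MAIN] PC=0: INC 1 -> ACC=1
Event 2 (EXEC): [MAIN] PC=1: NOP
Event 3 (INT 0): INT 0 arrives: push (MAIN, PC=2), enter IRQ0 at PC=0 (depth now 1)

Answer: IRQ0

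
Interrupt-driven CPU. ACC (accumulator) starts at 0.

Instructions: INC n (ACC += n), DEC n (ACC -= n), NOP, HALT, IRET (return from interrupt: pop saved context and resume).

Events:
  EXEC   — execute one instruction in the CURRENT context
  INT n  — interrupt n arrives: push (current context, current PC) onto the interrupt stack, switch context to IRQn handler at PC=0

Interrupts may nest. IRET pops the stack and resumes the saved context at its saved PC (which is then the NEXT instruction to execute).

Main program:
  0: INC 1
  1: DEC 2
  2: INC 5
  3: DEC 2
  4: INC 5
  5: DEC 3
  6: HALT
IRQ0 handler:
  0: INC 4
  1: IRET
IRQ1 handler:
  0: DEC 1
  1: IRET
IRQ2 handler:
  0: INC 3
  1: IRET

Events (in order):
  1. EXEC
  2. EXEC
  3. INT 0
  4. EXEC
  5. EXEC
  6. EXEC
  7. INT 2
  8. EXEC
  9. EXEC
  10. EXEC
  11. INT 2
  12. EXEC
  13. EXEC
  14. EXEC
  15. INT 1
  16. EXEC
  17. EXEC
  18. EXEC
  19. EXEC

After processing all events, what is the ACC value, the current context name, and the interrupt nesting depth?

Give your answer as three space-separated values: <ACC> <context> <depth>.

Event 1 (EXEC): [MAIN] PC=0: INC 1 -> ACC=1
Event 2 (EXEC): [MAIN] PC=1: DEC 2 -> ACC=-1
Event 3 (INT 0): INT 0 arrives: push (MAIN, PC=2), enter IRQ0 at PC=0 (depth now 1)
Event 4 (EXEC): [IRQ0] PC=0: INC 4 -> ACC=3
Event 5 (EXEC): [IRQ0] PC=1: IRET -> resume MAIN at PC=2 (depth now 0)
Event 6 (EXEC): [MAIN] PC=2: INC 5 -> ACC=8
Event 7 (INT 2): INT 2 arrives: push (MAIN, PC=3), enter IRQ2 at PC=0 (depth now 1)
Event 8 (EXEC): [IRQ2] PC=0: INC 3 -> ACC=11
Event 9 (EXEC): [IRQ2] PC=1: IRET -> resume MAIN at PC=3 (depth now 0)
Event 10 (EXEC): [MAIN] PC=3: DEC 2 -> ACC=9
Event 11 (INT 2): INT 2 arrives: push (MAIN, PC=4), enter IRQ2 at PC=0 (depth now 1)
Event 12 (EXEC): [IRQ2] PC=0: INC 3 -> ACC=12
Event 13 (EXEC): [IRQ2] PC=1: IRET -> resume MAIN at PC=4 (depth now 0)
Event 14 (EXEC): [MAIN] PC=4: INC 5 -> ACC=17
Event 15 (INT 1): INT 1 arrives: push (MAIN, PC=5), enter IRQ1 at PC=0 (depth now 1)
Event 16 (EXEC): [IRQ1] PC=0: DEC 1 -> ACC=16
Event 17 (EXEC): [IRQ1] PC=1: IRET -> resume MAIN at PC=5 (depth now 0)
Event 18 (EXEC): [MAIN] PC=5: DEC 3 -> ACC=13
Event 19 (EXEC): [MAIN] PC=6: HALT

Answer: 13 MAIN 0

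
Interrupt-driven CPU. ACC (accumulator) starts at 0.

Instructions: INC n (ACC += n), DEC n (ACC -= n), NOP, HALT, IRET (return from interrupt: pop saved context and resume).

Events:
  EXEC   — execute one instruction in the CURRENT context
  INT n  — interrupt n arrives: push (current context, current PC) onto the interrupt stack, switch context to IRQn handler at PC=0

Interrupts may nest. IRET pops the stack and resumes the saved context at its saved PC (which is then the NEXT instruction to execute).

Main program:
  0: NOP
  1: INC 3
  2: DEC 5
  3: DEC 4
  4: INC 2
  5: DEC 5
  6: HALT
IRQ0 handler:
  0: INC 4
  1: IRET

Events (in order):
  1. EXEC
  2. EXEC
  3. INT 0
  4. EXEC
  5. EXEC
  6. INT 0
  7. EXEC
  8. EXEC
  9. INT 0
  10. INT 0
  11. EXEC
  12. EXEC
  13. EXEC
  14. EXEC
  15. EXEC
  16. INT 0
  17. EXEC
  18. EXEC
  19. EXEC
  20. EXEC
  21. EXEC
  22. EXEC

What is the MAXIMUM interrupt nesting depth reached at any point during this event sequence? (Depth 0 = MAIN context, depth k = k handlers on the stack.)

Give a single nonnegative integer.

Event 1 (EXEC): [MAIN] PC=0: NOP [depth=0]
Event 2 (EXEC): [MAIN] PC=1: INC 3 -> ACC=3 [depth=0]
Event 3 (INT 0): INT 0 arrives: push (MAIN, PC=2), enter IRQ0 at PC=0 (depth now 1) [depth=1]
Event 4 (EXEC): [IRQ0] PC=0: INC 4 -> ACC=7 [depth=1]
Event 5 (EXEC): [IRQ0] PC=1: IRET -> resume MAIN at PC=2 (depth now 0) [depth=0]
Event 6 (INT 0): INT 0 arrives: push (MAIN, PC=2), enter IRQ0 at PC=0 (depth now 1) [depth=1]
Event 7 (EXEC): [IRQ0] PC=0: INC 4 -> ACC=11 [depth=1]
Event 8 (EXEC): [IRQ0] PC=1: IRET -> resume MAIN at PC=2 (depth now 0) [depth=0]
Event 9 (INT 0): INT 0 arrives: push (MAIN, PC=2), enter IRQ0 at PC=0 (depth now 1) [depth=1]
Event 10 (INT 0): INT 0 arrives: push (IRQ0, PC=0), enter IRQ0 at PC=0 (depth now 2) [depth=2]
Event 11 (EXEC): [IRQ0] PC=0: INC 4 -> ACC=15 [depth=2]
Event 12 (EXEC): [IRQ0] PC=1: IRET -> resume IRQ0 at PC=0 (depth now 1) [depth=1]
Event 13 (EXEC): [IRQ0] PC=0: INC 4 -> ACC=19 [depth=1]
Event 14 (EXEC): [IRQ0] PC=1: IRET -> resume MAIN at PC=2 (depth now 0) [depth=0]
Event 15 (EXEC): [MAIN] PC=2: DEC 5 -> ACC=14 [depth=0]
Event 16 (INT 0): INT 0 arrives: push (MAIN, PC=3), enter IRQ0 at PC=0 (depth now 1) [depth=1]
Event 17 (EXEC): [IRQ0] PC=0: INC 4 -> ACC=18 [depth=1]
Event 18 (EXEC): [IRQ0] PC=1: IRET -> resume MAIN at PC=3 (depth now 0) [depth=0]
Event 19 (EXEC): [MAIN] PC=3: DEC 4 -> ACC=14 [depth=0]
Event 20 (EXEC): [MAIN] PC=4: INC 2 -> ACC=16 [depth=0]
Event 21 (EXEC): [MAIN] PC=5: DEC 5 -> ACC=11 [depth=0]
Event 22 (EXEC): [MAIN] PC=6: HALT [depth=0]
Max depth observed: 2

Answer: 2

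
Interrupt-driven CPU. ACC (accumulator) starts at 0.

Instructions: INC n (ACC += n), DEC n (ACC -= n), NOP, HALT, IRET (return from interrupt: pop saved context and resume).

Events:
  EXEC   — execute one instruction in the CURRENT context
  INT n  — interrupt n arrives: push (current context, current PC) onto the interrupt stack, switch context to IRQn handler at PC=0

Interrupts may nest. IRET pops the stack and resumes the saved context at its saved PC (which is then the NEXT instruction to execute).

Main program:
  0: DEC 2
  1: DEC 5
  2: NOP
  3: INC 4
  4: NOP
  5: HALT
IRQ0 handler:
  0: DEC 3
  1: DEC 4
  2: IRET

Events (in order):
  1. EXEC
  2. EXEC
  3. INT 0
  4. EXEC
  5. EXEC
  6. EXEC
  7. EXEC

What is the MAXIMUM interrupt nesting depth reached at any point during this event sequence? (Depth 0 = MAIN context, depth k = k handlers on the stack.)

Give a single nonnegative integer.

Event 1 (EXEC): [MAIN] PC=0: DEC 2 -> ACC=-2 [depth=0]
Event 2 (EXEC): [MAIN] PC=1: DEC 5 -> ACC=-7 [depth=0]
Event 3 (INT 0): INT 0 arrives: push (MAIN, PC=2), enter IRQ0 at PC=0 (depth now 1) [depth=1]
Event 4 (EXEC): [IRQ0] PC=0: DEC 3 -> ACC=-10 [depth=1]
Event 5 (EXEC): [IRQ0] PC=1: DEC 4 -> ACC=-14 [depth=1]
Event 6 (EXEC): [IRQ0] PC=2: IRET -> resume MAIN at PC=2 (depth now 0) [depth=0]
Event 7 (EXEC): [MAIN] PC=2: NOP [depth=0]
Max depth observed: 1

Answer: 1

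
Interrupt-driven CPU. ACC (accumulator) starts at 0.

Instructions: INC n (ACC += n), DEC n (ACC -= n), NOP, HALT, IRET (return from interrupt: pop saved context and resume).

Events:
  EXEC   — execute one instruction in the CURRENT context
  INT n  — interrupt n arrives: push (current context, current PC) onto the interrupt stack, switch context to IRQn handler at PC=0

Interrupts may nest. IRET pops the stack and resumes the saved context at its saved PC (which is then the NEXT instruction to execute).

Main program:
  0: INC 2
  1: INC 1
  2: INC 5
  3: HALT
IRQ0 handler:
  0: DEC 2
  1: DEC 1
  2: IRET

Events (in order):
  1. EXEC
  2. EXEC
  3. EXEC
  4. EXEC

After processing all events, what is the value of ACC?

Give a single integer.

Event 1 (EXEC): [MAIN] PC=0: INC 2 -> ACC=2
Event 2 (EXEC): [MAIN] PC=1: INC 1 -> ACC=3
Event 3 (EXEC): [MAIN] PC=2: INC 5 -> ACC=8
Event 4 (EXEC): [MAIN] PC=3: HALT

Answer: 8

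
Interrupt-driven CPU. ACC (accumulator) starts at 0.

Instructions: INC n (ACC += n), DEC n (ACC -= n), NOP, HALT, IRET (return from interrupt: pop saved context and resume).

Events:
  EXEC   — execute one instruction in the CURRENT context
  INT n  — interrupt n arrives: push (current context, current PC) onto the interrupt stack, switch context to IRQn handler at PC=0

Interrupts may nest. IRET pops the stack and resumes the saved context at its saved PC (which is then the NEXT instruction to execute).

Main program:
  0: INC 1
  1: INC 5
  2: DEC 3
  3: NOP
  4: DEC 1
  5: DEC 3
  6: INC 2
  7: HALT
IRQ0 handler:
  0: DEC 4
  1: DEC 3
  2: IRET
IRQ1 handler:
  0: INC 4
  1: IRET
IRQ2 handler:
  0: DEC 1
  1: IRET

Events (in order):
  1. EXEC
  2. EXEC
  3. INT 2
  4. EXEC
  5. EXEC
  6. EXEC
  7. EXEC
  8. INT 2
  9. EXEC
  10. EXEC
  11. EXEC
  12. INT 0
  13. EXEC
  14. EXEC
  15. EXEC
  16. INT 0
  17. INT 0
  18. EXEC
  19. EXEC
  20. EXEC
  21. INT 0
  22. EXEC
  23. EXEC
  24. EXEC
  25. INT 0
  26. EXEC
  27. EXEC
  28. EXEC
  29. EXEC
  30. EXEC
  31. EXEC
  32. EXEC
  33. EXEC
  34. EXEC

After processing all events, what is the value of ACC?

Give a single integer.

Answer: -36

Derivation:
Event 1 (EXEC): [MAIN] PC=0: INC 1 -> ACC=1
Event 2 (EXEC): [MAIN] PC=1: INC 5 -> ACC=6
Event 3 (INT 2): INT 2 arrives: push (MAIN, PC=2), enter IRQ2 at PC=0 (depth now 1)
Event 4 (EXEC): [IRQ2] PC=0: DEC 1 -> ACC=5
Event 5 (EXEC): [IRQ2] PC=1: IRET -> resume MAIN at PC=2 (depth now 0)
Event 6 (EXEC): [MAIN] PC=2: DEC 3 -> ACC=2
Event 7 (EXEC): [MAIN] PC=3: NOP
Event 8 (INT 2): INT 2 arrives: push (MAIN, PC=4), enter IRQ2 at PC=0 (depth now 1)
Event 9 (EXEC): [IRQ2] PC=0: DEC 1 -> ACC=1
Event 10 (EXEC): [IRQ2] PC=1: IRET -> resume MAIN at PC=4 (depth now 0)
Event 11 (EXEC): [MAIN] PC=4: DEC 1 -> ACC=0
Event 12 (INT 0): INT 0 arrives: push (MAIN, PC=5), enter IRQ0 at PC=0 (depth now 1)
Event 13 (EXEC): [IRQ0] PC=0: DEC 4 -> ACC=-4
Event 14 (EXEC): [IRQ0] PC=1: DEC 3 -> ACC=-7
Event 15 (EXEC): [IRQ0] PC=2: IRET -> resume MAIN at PC=5 (depth now 0)
Event 16 (INT 0): INT 0 arrives: push (MAIN, PC=5), enter IRQ0 at PC=0 (depth now 1)
Event 17 (INT 0): INT 0 arrives: push (IRQ0, PC=0), enter IRQ0 at PC=0 (depth now 2)
Event 18 (EXEC): [IRQ0] PC=0: DEC 4 -> ACC=-11
Event 19 (EXEC): [IRQ0] PC=1: DEC 3 -> ACC=-14
Event 20 (EXEC): [IRQ0] PC=2: IRET -> resume IRQ0 at PC=0 (depth now 1)
Event 21 (INT 0): INT 0 arrives: push (IRQ0, PC=0), enter IRQ0 at PC=0 (depth now 2)
Event 22 (EXEC): [IRQ0] PC=0: DEC 4 -> ACC=-18
Event 23 (EXEC): [IRQ0] PC=1: DEC 3 -> ACC=-21
Event 24 (EXEC): [IRQ0] PC=2: IRET -> resume IRQ0 at PC=0 (depth now 1)
Event 25 (INT 0): INT 0 arrives: push (IRQ0, PC=0), enter IRQ0 at PC=0 (depth now 2)
Event 26 (EXEC): [IRQ0] PC=0: DEC 4 -> ACC=-25
Event 27 (EXEC): [IRQ0] PC=1: DEC 3 -> ACC=-28
Event 28 (EXEC): [IRQ0] PC=2: IRET -> resume IRQ0 at PC=0 (depth now 1)
Event 29 (EXEC): [IRQ0] PC=0: DEC 4 -> ACC=-32
Event 30 (EXEC): [IRQ0] PC=1: DEC 3 -> ACC=-35
Event 31 (EXEC): [IRQ0] PC=2: IRET -> resume MAIN at PC=5 (depth now 0)
Event 32 (EXEC): [MAIN] PC=5: DEC 3 -> ACC=-38
Event 33 (EXEC): [MAIN] PC=6: INC 2 -> ACC=-36
Event 34 (EXEC): [MAIN] PC=7: HALT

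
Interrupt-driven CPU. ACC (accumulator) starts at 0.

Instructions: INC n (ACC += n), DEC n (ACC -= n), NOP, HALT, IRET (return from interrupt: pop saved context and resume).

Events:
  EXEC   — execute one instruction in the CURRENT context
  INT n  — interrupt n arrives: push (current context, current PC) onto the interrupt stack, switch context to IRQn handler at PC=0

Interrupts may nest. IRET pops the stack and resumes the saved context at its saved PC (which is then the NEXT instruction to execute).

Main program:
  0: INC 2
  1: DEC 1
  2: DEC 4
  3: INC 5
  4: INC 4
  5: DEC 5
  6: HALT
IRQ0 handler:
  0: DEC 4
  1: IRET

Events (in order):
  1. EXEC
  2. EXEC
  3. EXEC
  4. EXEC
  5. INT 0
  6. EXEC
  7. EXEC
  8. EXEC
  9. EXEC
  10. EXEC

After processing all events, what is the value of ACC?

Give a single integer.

Answer: -3

Derivation:
Event 1 (EXEC): [MAIN] PC=0: INC 2 -> ACC=2
Event 2 (EXEC): [MAIN] PC=1: DEC 1 -> ACC=1
Event 3 (EXEC): [MAIN] PC=2: DEC 4 -> ACC=-3
Event 4 (EXEC): [MAIN] PC=3: INC 5 -> ACC=2
Event 5 (INT 0): INT 0 arrives: push (MAIN, PC=4), enter IRQ0 at PC=0 (depth now 1)
Event 6 (EXEC): [IRQ0] PC=0: DEC 4 -> ACC=-2
Event 7 (EXEC): [IRQ0] PC=1: IRET -> resume MAIN at PC=4 (depth now 0)
Event 8 (EXEC): [MAIN] PC=4: INC 4 -> ACC=2
Event 9 (EXEC): [MAIN] PC=5: DEC 5 -> ACC=-3
Event 10 (EXEC): [MAIN] PC=6: HALT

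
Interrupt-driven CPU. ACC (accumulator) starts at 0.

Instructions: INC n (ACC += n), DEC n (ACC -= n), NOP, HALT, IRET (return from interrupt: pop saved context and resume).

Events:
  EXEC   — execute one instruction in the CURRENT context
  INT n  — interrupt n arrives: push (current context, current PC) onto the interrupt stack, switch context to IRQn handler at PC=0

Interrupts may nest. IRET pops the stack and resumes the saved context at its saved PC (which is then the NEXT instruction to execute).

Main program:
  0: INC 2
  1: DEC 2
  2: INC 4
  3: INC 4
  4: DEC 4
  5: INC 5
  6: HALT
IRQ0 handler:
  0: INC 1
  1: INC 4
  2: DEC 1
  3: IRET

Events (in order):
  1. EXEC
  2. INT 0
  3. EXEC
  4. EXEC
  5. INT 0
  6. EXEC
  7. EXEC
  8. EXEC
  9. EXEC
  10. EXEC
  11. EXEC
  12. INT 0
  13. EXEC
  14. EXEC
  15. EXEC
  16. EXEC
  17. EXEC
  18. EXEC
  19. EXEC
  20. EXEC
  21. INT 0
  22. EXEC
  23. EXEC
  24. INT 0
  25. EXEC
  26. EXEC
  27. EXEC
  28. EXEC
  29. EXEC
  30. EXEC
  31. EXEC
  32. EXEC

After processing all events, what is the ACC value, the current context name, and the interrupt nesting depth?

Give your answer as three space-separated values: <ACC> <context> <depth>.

Answer: 29 MAIN 0

Derivation:
Event 1 (EXEC): [MAIN] PC=0: INC 2 -> ACC=2
Event 2 (INT 0): INT 0 arrives: push (MAIN, PC=1), enter IRQ0 at PC=0 (depth now 1)
Event 3 (EXEC): [IRQ0] PC=0: INC 1 -> ACC=3
Event 4 (EXEC): [IRQ0] PC=1: INC 4 -> ACC=7
Event 5 (INT 0): INT 0 arrives: push (IRQ0, PC=2), enter IRQ0 at PC=0 (depth now 2)
Event 6 (EXEC): [IRQ0] PC=0: INC 1 -> ACC=8
Event 7 (EXEC): [IRQ0] PC=1: INC 4 -> ACC=12
Event 8 (EXEC): [IRQ0] PC=2: DEC 1 -> ACC=11
Event 9 (EXEC): [IRQ0] PC=3: IRET -> resume IRQ0 at PC=2 (depth now 1)
Event 10 (EXEC): [IRQ0] PC=2: DEC 1 -> ACC=10
Event 11 (EXEC): [IRQ0] PC=3: IRET -> resume MAIN at PC=1 (depth now 0)
Event 12 (INT 0): INT 0 arrives: push (MAIN, PC=1), enter IRQ0 at PC=0 (depth now 1)
Event 13 (EXEC): [IRQ0] PC=0: INC 1 -> ACC=11
Event 14 (EXEC): [IRQ0] PC=1: INC 4 -> ACC=15
Event 15 (EXEC): [IRQ0] PC=2: DEC 1 -> ACC=14
Event 16 (EXEC): [IRQ0] PC=3: IRET -> resume MAIN at PC=1 (depth now 0)
Event 17 (EXEC): [MAIN] PC=1: DEC 2 -> ACC=12
Event 18 (EXEC): [MAIN] PC=2: INC 4 -> ACC=16
Event 19 (EXEC): [MAIN] PC=3: INC 4 -> ACC=20
Event 20 (EXEC): [MAIN] PC=4: DEC 4 -> ACC=16
Event 21 (INT 0): INT 0 arrives: push (MAIN, PC=5), enter IRQ0 at PC=0 (depth now 1)
Event 22 (EXEC): [IRQ0] PC=0: INC 1 -> ACC=17
Event 23 (EXEC): [IRQ0] PC=1: INC 4 -> ACC=21
Event 24 (INT 0): INT 0 arrives: push (IRQ0, PC=2), enter IRQ0 at PC=0 (depth now 2)
Event 25 (EXEC): [IRQ0] PC=0: INC 1 -> ACC=22
Event 26 (EXEC): [IRQ0] PC=1: INC 4 -> ACC=26
Event 27 (EXEC): [IRQ0] PC=2: DEC 1 -> ACC=25
Event 28 (EXEC): [IRQ0] PC=3: IRET -> resume IRQ0 at PC=2 (depth now 1)
Event 29 (EXEC): [IRQ0] PC=2: DEC 1 -> ACC=24
Event 30 (EXEC): [IRQ0] PC=3: IRET -> resume MAIN at PC=5 (depth now 0)
Event 31 (EXEC): [MAIN] PC=5: INC 5 -> ACC=29
Event 32 (EXEC): [MAIN] PC=6: HALT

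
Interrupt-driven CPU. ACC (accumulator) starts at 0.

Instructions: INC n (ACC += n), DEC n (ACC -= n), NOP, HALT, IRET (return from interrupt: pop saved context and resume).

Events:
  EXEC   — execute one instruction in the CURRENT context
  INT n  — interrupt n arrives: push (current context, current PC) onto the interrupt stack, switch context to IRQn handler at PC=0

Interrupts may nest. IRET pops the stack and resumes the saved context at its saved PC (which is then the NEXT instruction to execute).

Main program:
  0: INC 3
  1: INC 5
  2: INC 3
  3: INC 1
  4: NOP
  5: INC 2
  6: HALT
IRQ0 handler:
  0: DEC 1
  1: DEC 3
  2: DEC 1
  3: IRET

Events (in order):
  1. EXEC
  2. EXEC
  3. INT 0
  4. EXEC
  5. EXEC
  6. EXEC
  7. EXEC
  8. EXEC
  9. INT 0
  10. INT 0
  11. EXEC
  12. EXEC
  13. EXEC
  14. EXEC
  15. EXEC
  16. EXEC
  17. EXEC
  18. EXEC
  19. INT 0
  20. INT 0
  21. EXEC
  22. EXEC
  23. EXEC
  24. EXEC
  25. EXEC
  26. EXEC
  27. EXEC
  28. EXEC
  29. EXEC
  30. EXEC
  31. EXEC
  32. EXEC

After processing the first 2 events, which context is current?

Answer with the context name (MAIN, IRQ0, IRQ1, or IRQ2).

Event 1 (EXEC): [MAIN] PC=0: INC 3 -> ACC=3
Event 2 (EXEC): [MAIN] PC=1: INC 5 -> ACC=8

Answer: MAIN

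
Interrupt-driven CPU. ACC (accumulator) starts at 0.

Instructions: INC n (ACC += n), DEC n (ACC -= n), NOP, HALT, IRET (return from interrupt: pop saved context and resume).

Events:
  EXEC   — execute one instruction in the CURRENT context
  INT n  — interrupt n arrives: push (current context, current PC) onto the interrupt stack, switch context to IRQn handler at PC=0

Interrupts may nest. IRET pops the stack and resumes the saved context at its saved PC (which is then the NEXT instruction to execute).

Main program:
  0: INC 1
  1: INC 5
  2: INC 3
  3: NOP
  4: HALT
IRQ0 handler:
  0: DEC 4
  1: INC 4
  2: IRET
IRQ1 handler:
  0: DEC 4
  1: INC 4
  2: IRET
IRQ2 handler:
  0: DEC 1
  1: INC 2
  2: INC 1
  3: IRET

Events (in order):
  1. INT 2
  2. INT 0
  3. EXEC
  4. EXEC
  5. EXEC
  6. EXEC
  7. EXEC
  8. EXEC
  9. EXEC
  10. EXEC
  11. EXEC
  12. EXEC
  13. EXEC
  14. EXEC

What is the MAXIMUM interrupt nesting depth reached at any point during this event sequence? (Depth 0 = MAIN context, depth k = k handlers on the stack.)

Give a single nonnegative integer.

Answer: 2

Derivation:
Event 1 (INT 2): INT 2 arrives: push (MAIN, PC=0), enter IRQ2 at PC=0 (depth now 1) [depth=1]
Event 2 (INT 0): INT 0 arrives: push (IRQ2, PC=0), enter IRQ0 at PC=0 (depth now 2) [depth=2]
Event 3 (EXEC): [IRQ0] PC=0: DEC 4 -> ACC=-4 [depth=2]
Event 4 (EXEC): [IRQ0] PC=1: INC 4 -> ACC=0 [depth=2]
Event 5 (EXEC): [IRQ0] PC=2: IRET -> resume IRQ2 at PC=0 (depth now 1) [depth=1]
Event 6 (EXEC): [IRQ2] PC=0: DEC 1 -> ACC=-1 [depth=1]
Event 7 (EXEC): [IRQ2] PC=1: INC 2 -> ACC=1 [depth=1]
Event 8 (EXEC): [IRQ2] PC=2: INC 1 -> ACC=2 [depth=1]
Event 9 (EXEC): [IRQ2] PC=3: IRET -> resume MAIN at PC=0 (depth now 0) [depth=0]
Event 10 (EXEC): [MAIN] PC=0: INC 1 -> ACC=3 [depth=0]
Event 11 (EXEC): [MAIN] PC=1: INC 5 -> ACC=8 [depth=0]
Event 12 (EXEC): [MAIN] PC=2: INC 3 -> ACC=11 [depth=0]
Event 13 (EXEC): [MAIN] PC=3: NOP [depth=0]
Event 14 (EXEC): [MAIN] PC=4: HALT [depth=0]
Max depth observed: 2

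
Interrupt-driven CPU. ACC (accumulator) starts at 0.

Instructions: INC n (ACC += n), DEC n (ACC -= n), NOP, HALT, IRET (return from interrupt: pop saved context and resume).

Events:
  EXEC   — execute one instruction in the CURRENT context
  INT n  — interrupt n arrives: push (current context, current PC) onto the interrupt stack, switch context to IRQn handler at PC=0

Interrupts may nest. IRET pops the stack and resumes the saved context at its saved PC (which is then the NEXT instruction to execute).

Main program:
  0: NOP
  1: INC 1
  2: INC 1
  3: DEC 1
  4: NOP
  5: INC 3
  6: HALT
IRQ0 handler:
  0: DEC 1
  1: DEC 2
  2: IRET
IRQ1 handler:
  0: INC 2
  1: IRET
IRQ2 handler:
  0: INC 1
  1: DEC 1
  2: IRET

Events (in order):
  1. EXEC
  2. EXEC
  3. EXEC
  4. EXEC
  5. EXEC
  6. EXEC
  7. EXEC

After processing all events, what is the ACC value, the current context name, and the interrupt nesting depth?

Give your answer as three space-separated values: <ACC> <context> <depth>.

Answer: 4 MAIN 0

Derivation:
Event 1 (EXEC): [MAIN] PC=0: NOP
Event 2 (EXEC): [MAIN] PC=1: INC 1 -> ACC=1
Event 3 (EXEC): [MAIN] PC=2: INC 1 -> ACC=2
Event 4 (EXEC): [MAIN] PC=3: DEC 1 -> ACC=1
Event 5 (EXEC): [MAIN] PC=4: NOP
Event 6 (EXEC): [MAIN] PC=5: INC 3 -> ACC=4
Event 7 (EXEC): [MAIN] PC=6: HALT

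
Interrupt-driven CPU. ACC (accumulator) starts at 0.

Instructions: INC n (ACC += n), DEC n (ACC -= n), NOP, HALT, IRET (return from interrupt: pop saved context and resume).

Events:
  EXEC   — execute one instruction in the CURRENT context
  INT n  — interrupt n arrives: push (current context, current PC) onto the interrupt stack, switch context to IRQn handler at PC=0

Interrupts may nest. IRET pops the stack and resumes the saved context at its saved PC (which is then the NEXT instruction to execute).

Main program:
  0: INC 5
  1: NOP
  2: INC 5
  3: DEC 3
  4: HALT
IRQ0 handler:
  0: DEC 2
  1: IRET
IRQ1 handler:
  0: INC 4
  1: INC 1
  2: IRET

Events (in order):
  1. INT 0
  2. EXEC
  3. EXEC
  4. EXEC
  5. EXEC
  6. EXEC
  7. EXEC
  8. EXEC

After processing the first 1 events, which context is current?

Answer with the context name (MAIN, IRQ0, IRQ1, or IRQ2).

Event 1 (INT 0): INT 0 arrives: push (MAIN, PC=0), enter IRQ0 at PC=0 (depth now 1)

Answer: IRQ0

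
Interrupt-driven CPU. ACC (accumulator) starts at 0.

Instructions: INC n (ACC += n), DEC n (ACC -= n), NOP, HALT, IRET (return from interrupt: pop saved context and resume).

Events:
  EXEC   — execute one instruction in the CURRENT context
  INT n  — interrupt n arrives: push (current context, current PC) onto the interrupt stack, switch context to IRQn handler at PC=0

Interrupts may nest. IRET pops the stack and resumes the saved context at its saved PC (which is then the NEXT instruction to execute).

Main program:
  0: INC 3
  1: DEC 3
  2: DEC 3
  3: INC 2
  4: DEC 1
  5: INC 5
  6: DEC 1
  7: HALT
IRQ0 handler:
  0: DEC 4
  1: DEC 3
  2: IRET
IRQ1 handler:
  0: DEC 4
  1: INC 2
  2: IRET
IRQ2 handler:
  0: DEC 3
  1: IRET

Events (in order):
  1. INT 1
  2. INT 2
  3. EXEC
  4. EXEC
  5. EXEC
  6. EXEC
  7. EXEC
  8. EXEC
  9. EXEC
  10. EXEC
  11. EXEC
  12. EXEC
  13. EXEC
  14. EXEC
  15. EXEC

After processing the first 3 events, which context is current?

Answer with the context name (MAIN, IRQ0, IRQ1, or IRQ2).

Event 1 (INT 1): INT 1 arrives: push (MAIN, PC=0), enter IRQ1 at PC=0 (depth now 1)
Event 2 (INT 2): INT 2 arrives: push (IRQ1, PC=0), enter IRQ2 at PC=0 (depth now 2)
Event 3 (EXEC): [IRQ2] PC=0: DEC 3 -> ACC=-3

Answer: IRQ2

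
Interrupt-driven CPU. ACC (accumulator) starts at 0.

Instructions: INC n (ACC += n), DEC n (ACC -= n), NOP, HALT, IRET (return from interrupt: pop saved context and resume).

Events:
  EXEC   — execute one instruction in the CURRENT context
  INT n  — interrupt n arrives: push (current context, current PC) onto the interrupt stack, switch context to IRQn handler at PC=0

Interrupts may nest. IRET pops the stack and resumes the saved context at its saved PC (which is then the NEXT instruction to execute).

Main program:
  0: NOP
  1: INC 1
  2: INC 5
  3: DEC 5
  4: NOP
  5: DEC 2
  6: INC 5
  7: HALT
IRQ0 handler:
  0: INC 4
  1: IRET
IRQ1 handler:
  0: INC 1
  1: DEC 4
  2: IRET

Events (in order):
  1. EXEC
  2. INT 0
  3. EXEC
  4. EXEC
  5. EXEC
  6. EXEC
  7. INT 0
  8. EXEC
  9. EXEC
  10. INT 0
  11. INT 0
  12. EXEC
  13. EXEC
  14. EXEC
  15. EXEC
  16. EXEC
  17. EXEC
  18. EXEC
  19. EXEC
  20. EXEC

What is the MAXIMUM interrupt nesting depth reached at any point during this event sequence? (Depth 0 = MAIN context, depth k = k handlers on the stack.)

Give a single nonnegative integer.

Answer: 2

Derivation:
Event 1 (EXEC): [MAIN] PC=0: NOP [depth=0]
Event 2 (INT 0): INT 0 arrives: push (MAIN, PC=1), enter IRQ0 at PC=0 (depth now 1) [depth=1]
Event 3 (EXEC): [IRQ0] PC=0: INC 4 -> ACC=4 [depth=1]
Event 4 (EXEC): [IRQ0] PC=1: IRET -> resume MAIN at PC=1 (depth now 0) [depth=0]
Event 5 (EXEC): [MAIN] PC=1: INC 1 -> ACC=5 [depth=0]
Event 6 (EXEC): [MAIN] PC=2: INC 5 -> ACC=10 [depth=0]
Event 7 (INT 0): INT 0 arrives: push (MAIN, PC=3), enter IRQ0 at PC=0 (depth now 1) [depth=1]
Event 8 (EXEC): [IRQ0] PC=0: INC 4 -> ACC=14 [depth=1]
Event 9 (EXEC): [IRQ0] PC=1: IRET -> resume MAIN at PC=3 (depth now 0) [depth=0]
Event 10 (INT 0): INT 0 arrives: push (MAIN, PC=3), enter IRQ0 at PC=0 (depth now 1) [depth=1]
Event 11 (INT 0): INT 0 arrives: push (IRQ0, PC=0), enter IRQ0 at PC=0 (depth now 2) [depth=2]
Event 12 (EXEC): [IRQ0] PC=0: INC 4 -> ACC=18 [depth=2]
Event 13 (EXEC): [IRQ0] PC=1: IRET -> resume IRQ0 at PC=0 (depth now 1) [depth=1]
Event 14 (EXEC): [IRQ0] PC=0: INC 4 -> ACC=22 [depth=1]
Event 15 (EXEC): [IRQ0] PC=1: IRET -> resume MAIN at PC=3 (depth now 0) [depth=0]
Event 16 (EXEC): [MAIN] PC=3: DEC 5 -> ACC=17 [depth=0]
Event 17 (EXEC): [MAIN] PC=4: NOP [depth=0]
Event 18 (EXEC): [MAIN] PC=5: DEC 2 -> ACC=15 [depth=0]
Event 19 (EXEC): [MAIN] PC=6: INC 5 -> ACC=20 [depth=0]
Event 20 (EXEC): [MAIN] PC=7: HALT [depth=0]
Max depth observed: 2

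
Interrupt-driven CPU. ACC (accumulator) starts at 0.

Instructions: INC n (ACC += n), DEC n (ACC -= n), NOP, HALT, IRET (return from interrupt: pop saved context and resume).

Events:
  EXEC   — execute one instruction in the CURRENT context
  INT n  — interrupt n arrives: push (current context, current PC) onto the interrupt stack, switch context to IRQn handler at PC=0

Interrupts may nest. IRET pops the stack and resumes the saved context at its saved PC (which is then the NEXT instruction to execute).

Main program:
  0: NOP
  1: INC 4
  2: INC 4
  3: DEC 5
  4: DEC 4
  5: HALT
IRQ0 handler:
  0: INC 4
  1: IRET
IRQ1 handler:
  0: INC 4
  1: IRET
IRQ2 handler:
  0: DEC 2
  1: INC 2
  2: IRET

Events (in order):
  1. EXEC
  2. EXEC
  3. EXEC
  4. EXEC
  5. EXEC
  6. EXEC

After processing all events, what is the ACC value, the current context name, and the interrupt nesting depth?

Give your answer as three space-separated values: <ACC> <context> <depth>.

Answer: -1 MAIN 0

Derivation:
Event 1 (EXEC): [MAIN] PC=0: NOP
Event 2 (EXEC): [MAIN] PC=1: INC 4 -> ACC=4
Event 3 (EXEC): [MAIN] PC=2: INC 4 -> ACC=8
Event 4 (EXEC): [MAIN] PC=3: DEC 5 -> ACC=3
Event 5 (EXEC): [MAIN] PC=4: DEC 4 -> ACC=-1
Event 6 (EXEC): [MAIN] PC=5: HALT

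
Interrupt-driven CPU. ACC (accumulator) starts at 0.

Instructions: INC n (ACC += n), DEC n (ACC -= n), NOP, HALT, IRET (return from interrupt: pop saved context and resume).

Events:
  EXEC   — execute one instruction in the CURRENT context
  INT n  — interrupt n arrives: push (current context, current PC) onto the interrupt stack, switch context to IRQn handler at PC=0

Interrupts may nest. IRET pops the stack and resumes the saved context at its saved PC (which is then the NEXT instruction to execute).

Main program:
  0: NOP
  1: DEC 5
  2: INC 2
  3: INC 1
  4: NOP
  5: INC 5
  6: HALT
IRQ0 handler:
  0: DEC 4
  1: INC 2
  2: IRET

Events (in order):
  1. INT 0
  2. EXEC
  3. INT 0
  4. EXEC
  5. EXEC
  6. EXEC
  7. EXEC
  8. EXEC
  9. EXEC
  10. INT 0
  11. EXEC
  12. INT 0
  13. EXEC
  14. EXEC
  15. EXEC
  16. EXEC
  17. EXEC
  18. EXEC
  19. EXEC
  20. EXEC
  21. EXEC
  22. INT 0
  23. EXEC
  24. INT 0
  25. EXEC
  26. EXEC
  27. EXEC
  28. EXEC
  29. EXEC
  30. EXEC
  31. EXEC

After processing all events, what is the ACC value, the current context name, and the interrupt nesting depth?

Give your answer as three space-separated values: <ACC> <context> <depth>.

Event 1 (INT 0): INT 0 arrives: push (MAIN, PC=0), enter IRQ0 at PC=0 (depth now 1)
Event 2 (EXEC): [IRQ0] PC=0: DEC 4 -> ACC=-4
Event 3 (INT 0): INT 0 arrives: push (IRQ0, PC=1), enter IRQ0 at PC=0 (depth now 2)
Event 4 (EXEC): [IRQ0] PC=0: DEC 4 -> ACC=-8
Event 5 (EXEC): [IRQ0] PC=1: INC 2 -> ACC=-6
Event 6 (EXEC): [IRQ0] PC=2: IRET -> resume IRQ0 at PC=1 (depth now 1)
Event 7 (EXEC): [IRQ0] PC=1: INC 2 -> ACC=-4
Event 8 (EXEC): [IRQ0] PC=2: IRET -> resume MAIN at PC=0 (depth now 0)
Event 9 (EXEC): [MAIN] PC=0: NOP
Event 10 (INT 0): INT 0 arrives: push (MAIN, PC=1), enter IRQ0 at PC=0 (depth now 1)
Event 11 (EXEC): [IRQ0] PC=0: DEC 4 -> ACC=-8
Event 12 (INT 0): INT 0 arrives: push (IRQ0, PC=1), enter IRQ0 at PC=0 (depth now 2)
Event 13 (EXEC): [IRQ0] PC=0: DEC 4 -> ACC=-12
Event 14 (EXEC): [IRQ0] PC=1: INC 2 -> ACC=-10
Event 15 (EXEC): [IRQ0] PC=2: IRET -> resume IRQ0 at PC=1 (depth now 1)
Event 16 (EXEC): [IRQ0] PC=1: INC 2 -> ACC=-8
Event 17 (EXEC): [IRQ0] PC=2: IRET -> resume MAIN at PC=1 (depth now 0)
Event 18 (EXEC): [MAIN] PC=1: DEC 5 -> ACC=-13
Event 19 (EXEC): [MAIN] PC=2: INC 2 -> ACC=-11
Event 20 (EXEC): [MAIN] PC=3: INC 1 -> ACC=-10
Event 21 (EXEC): [MAIN] PC=4: NOP
Event 22 (INT 0): INT 0 arrives: push (MAIN, PC=5), enter IRQ0 at PC=0 (depth now 1)
Event 23 (EXEC): [IRQ0] PC=0: DEC 4 -> ACC=-14
Event 24 (INT 0): INT 0 arrives: push (IRQ0, PC=1), enter IRQ0 at PC=0 (depth now 2)
Event 25 (EXEC): [IRQ0] PC=0: DEC 4 -> ACC=-18
Event 26 (EXEC): [IRQ0] PC=1: INC 2 -> ACC=-16
Event 27 (EXEC): [IRQ0] PC=2: IRET -> resume IRQ0 at PC=1 (depth now 1)
Event 28 (EXEC): [IRQ0] PC=1: INC 2 -> ACC=-14
Event 29 (EXEC): [IRQ0] PC=2: IRET -> resume MAIN at PC=5 (depth now 0)
Event 30 (EXEC): [MAIN] PC=5: INC 5 -> ACC=-9
Event 31 (EXEC): [MAIN] PC=6: HALT

Answer: -9 MAIN 0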